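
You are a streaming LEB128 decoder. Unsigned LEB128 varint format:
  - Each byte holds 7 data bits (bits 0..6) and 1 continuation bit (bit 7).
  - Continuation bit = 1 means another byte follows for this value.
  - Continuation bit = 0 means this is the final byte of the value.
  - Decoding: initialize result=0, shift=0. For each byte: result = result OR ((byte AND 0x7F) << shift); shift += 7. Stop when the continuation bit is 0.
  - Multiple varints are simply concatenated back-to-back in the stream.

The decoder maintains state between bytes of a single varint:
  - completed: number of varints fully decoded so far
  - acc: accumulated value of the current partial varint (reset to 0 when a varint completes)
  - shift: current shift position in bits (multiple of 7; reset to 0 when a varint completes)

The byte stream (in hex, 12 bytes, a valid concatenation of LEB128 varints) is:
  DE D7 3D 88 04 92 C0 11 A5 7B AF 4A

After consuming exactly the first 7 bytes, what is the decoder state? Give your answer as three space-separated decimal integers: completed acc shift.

Answer: 2 8210 14

Derivation:
byte[0]=0xDE cont=1 payload=0x5E: acc |= 94<<0 -> completed=0 acc=94 shift=7
byte[1]=0xD7 cont=1 payload=0x57: acc |= 87<<7 -> completed=0 acc=11230 shift=14
byte[2]=0x3D cont=0 payload=0x3D: varint #1 complete (value=1010654); reset -> completed=1 acc=0 shift=0
byte[3]=0x88 cont=1 payload=0x08: acc |= 8<<0 -> completed=1 acc=8 shift=7
byte[4]=0x04 cont=0 payload=0x04: varint #2 complete (value=520); reset -> completed=2 acc=0 shift=0
byte[5]=0x92 cont=1 payload=0x12: acc |= 18<<0 -> completed=2 acc=18 shift=7
byte[6]=0xC0 cont=1 payload=0x40: acc |= 64<<7 -> completed=2 acc=8210 shift=14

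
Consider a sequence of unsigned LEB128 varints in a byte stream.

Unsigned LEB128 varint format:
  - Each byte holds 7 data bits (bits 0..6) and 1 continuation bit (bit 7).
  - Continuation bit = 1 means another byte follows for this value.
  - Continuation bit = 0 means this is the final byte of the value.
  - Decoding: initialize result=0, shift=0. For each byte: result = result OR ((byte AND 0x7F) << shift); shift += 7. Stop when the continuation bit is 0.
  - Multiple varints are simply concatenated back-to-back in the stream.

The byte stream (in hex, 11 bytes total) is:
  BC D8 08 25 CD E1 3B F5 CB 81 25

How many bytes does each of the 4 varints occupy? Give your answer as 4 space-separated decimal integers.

Answer: 3 1 3 4

Derivation:
  byte[0]=0xBC cont=1 payload=0x3C=60: acc |= 60<<0 -> acc=60 shift=7
  byte[1]=0xD8 cont=1 payload=0x58=88: acc |= 88<<7 -> acc=11324 shift=14
  byte[2]=0x08 cont=0 payload=0x08=8: acc |= 8<<14 -> acc=142396 shift=21 [end]
Varint 1: bytes[0:3] = BC D8 08 -> value 142396 (3 byte(s))
  byte[3]=0x25 cont=0 payload=0x25=37: acc |= 37<<0 -> acc=37 shift=7 [end]
Varint 2: bytes[3:4] = 25 -> value 37 (1 byte(s))
  byte[4]=0xCD cont=1 payload=0x4D=77: acc |= 77<<0 -> acc=77 shift=7
  byte[5]=0xE1 cont=1 payload=0x61=97: acc |= 97<<7 -> acc=12493 shift=14
  byte[6]=0x3B cont=0 payload=0x3B=59: acc |= 59<<14 -> acc=979149 shift=21 [end]
Varint 3: bytes[4:7] = CD E1 3B -> value 979149 (3 byte(s))
  byte[7]=0xF5 cont=1 payload=0x75=117: acc |= 117<<0 -> acc=117 shift=7
  byte[8]=0xCB cont=1 payload=0x4B=75: acc |= 75<<7 -> acc=9717 shift=14
  byte[9]=0x81 cont=1 payload=0x01=1: acc |= 1<<14 -> acc=26101 shift=21
  byte[10]=0x25 cont=0 payload=0x25=37: acc |= 37<<21 -> acc=77620725 shift=28 [end]
Varint 4: bytes[7:11] = F5 CB 81 25 -> value 77620725 (4 byte(s))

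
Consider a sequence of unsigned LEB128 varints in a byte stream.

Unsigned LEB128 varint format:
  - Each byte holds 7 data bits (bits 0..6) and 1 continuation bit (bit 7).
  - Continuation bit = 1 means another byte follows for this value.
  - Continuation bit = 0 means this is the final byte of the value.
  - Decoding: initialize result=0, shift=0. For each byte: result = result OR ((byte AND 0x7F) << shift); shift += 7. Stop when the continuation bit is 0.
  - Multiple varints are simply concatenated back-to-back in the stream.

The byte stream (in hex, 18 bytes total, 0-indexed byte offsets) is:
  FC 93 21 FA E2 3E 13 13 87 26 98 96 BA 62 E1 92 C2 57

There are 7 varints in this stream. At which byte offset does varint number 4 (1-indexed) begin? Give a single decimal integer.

Answer: 7

Derivation:
  byte[0]=0xFC cont=1 payload=0x7C=124: acc |= 124<<0 -> acc=124 shift=7
  byte[1]=0x93 cont=1 payload=0x13=19: acc |= 19<<7 -> acc=2556 shift=14
  byte[2]=0x21 cont=0 payload=0x21=33: acc |= 33<<14 -> acc=543228 shift=21 [end]
Varint 1: bytes[0:3] = FC 93 21 -> value 543228 (3 byte(s))
  byte[3]=0xFA cont=1 payload=0x7A=122: acc |= 122<<0 -> acc=122 shift=7
  byte[4]=0xE2 cont=1 payload=0x62=98: acc |= 98<<7 -> acc=12666 shift=14
  byte[5]=0x3E cont=0 payload=0x3E=62: acc |= 62<<14 -> acc=1028474 shift=21 [end]
Varint 2: bytes[3:6] = FA E2 3E -> value 1028474 (3 byte(s))
  byte[6]=0x13 cont=0 payload=0x13=19: acc |= 19<<0 -> acc=19 shift=7 [end]
Varint 3: bytes[6:7] = 13 -> value 19 (1 byte(s))
  byte[7]=0x13 cont=0 payload=0x13=19: acc |= 19<<0 -> acc=19 shift=7 [end]
Varint 4: bytes[7:8] = 13 -> value 19 (1 byte(s))
  byte[8]=0x87 cont=1 payload=0x07=7: acc |= 7<<0 -> acc=7 shift=7
  byte[9]=0x26 cont=0 payload=0x26=38: acc |= 38<<7 -> acc=4871 shift=14 [end]
Varint 5: bytes[8:10] = 87 26 -> value 4871 (2 byte(s))
  byte[10]=0x98 cont=1 payload=0x18=24: acc |= 24<<0 -> acc=24 shift=7
  byte[11]=0x96 cont=1 payload=0x16=22: acc |= 22<<7 -> acc=2840 shift=14
  byte[12]=0xBA cont=1 payload=0x3A=58: acc |= 58<<14 -> acc=953112 shift=21
  byte[13]=0x62 cont=0 payload=0x62=98: acc |= 98<<21 -> acc=206474008 shift=28 [end]
Varint 6: bytes[10:14] = 98 96 BA 62 -> value 206474008 (4 byte(s))
  byte[14]=0xE1 cont=1 payload=0x61=97: acc |= 97<<0 -> acc=97 shift=7
  byte[15]=0x92 cont=1 payload=0x12=18: acc |= 18<<7 -> acc=2401 shift=14
  byte[16]=0xC2 cont=1 payload=0x42=66: acc |= 66<<14 -> acc=1083745 shift=21
  byte[17]=0x57 cont=0 payload=0x57=87: acc |= 87<<21 -> acc=183535969 shift=28 [end]
Varint 7: bytes[14:18] = E1 92 C2 57 -> value 183535969 (4 byte(s))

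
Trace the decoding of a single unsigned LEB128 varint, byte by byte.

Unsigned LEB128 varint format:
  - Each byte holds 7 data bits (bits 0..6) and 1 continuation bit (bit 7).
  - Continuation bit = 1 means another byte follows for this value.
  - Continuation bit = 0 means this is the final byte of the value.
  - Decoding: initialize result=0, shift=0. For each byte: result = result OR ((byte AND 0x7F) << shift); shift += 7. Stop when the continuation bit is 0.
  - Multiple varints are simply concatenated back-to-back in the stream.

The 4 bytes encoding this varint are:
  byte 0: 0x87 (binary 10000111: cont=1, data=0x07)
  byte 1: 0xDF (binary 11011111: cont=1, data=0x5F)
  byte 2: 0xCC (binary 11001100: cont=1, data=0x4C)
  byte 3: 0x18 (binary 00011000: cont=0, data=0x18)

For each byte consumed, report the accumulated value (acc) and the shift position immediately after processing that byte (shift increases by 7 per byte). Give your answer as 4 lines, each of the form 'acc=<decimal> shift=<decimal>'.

Answer: acc=7 shift=7
acc=12167 shift=14
acc=1257351 shift=21
acc=51588999 shift=28

Derivation:
byte 0=0x87: payload=0x07=7, contrib = 7<<0 = 7; acc -> 7, shift -> 7
byte 1=0xDF: payload=0x5F=95, contrib = 95<<7 = 12160; acc -> 12167, shift -> 14
byte 2=0xCC: payload=0x4C=76, contrib = 76<<14 = 1245184; acc -> 1257351, shift -> 21
byte 3=0x18: payload=0x18=24, contrib = 24<<21 = 50331648; acc -> 51588999, shift -> 28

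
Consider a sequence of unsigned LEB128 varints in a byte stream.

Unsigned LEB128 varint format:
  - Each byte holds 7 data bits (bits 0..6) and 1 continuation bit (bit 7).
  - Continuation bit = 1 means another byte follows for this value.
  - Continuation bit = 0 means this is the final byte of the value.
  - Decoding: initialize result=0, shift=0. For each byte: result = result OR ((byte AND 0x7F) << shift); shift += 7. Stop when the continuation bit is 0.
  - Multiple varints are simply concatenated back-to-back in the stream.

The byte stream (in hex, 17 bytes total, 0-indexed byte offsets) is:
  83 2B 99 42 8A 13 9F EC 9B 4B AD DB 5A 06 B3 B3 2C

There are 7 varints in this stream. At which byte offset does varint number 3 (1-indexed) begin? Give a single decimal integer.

  byte[0]=0x83 cont=1 payload=0x03=3: acc |= 3<<0 -> acc=3 shift=7
  byte[1]=0x2B cont=0 payload=0x2B=43: acc |= 43<<7 -> acc=5507 shift=14 [end]
Varint 1: bytes[0:2] = 83 2B -> value 5507 (2 byte(s))
  byte[2]=0x99 cont=1 payload=0x19=25: acc |= 25<<0 -> acc=25 shift=7
  byte[3]=0x42 cont=0 payload=0x42=66: acc |= 66<<7 -> acc=8473 shift=14 [end]
Varint 2: bytes[2:4] = 99 42 -> value 8473 (2 byte(s))
  byte[4]=0x8A cont=1 payload=0x0A=10: acc |= 10<<0 -> acc=10 shift=7
  byte[5]=0x13 cont=0 payload=0x13=19: acc |= 19<<7 -> acc=2442 shift=14 [end]
Varint 3: bytes[4:6] = 8A 13 -> value 2442 (2 byte(s))
  byte[6]=0x9F cont=1 payload=0x1F=31: acc |= 31<<0 -> acc=31 shift=7
  byte[7]=0xEC cont=1 payload=0x6C=108: acc |= 108<<7 -> acc=13855 shift=14
  byte[8]=0x9B cont=1 payload=0x1B=27: acc |= 27<<14 -> acc=456223 shift=21
  byte[9]=0x4B cont=0 payload=0x4B=75: acc |= 75<<21 -> acc=157742623 shift=28 [end]
Varint 4: bytes[6:10] = 9F EC 9B 4B -> value 157742623 (4 byte(s))
  byte[10]=0xAD cont=1 payload=0x2D=45: acc |= 45<<0 -> acc=45 shift=7
  byte[11]=0xDB cont=1 payload=0x5B=91: acc |= 91<<7 -> acc=11693 shift=14
  byte[12]=0x5A cont=0 payload=0x5A=90: acc |= 90<<14 -> acc=1486253 shift=21 [end]
Varint 5: bytes[10:13] = AD DB 5A -> value 1486253 (3 byte(s))
  byte[13]=0x06 cont=0 payload=0x06=6: acc |= 6<<0 -> acc=6 shift=7 [end]
Varint 6: bytes[13:14] = 06 -> value 6 (1 byte(s))
  byte[14]=0xB3 cont=1 payload=0x33=51: acc |= 51<<0 -> acc=51 shift=7
  byte[15]=0xB3 cont=1 payload=0x33=51: acc |= 51<<7 -> acc=6579 shift=14
  byte[16]=0x2C cont=0 payload=0x2C=44: acc |= 44<<14 -> acc=727475 shift=21 [end]
Varint 7: bytes[14:17] = B3 B3 2C -> value 727475 (3 byte(s))

Answer: 4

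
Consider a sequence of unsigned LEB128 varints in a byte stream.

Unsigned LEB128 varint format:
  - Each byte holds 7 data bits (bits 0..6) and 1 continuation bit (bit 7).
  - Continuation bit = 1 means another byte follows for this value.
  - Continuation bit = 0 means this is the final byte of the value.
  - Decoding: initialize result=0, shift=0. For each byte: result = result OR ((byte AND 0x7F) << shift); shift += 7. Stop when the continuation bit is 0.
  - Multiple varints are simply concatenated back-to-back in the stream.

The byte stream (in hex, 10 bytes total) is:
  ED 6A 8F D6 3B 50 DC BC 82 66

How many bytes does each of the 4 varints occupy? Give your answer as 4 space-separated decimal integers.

Answer: 2 3 1 4

Derivation:
  byte[0]=0xED cont=1 payload=0x6D=109: acc |= 109<<0 -> acc=109 shift=7
  byte[1]=0x6A cont=0 payload=0x6A=106: acc |= 106<<7 -> acc=13677 shift=14 [end]
Varint 1: bytes[0:2] = ED 6A -> value 13677 (2 byte(s))
  byte[2]=0x8F cont=1 payload=0x0F=15: acc |= 15<<0 -> acc=15 shift=7
  byte[3]=0xD6 cont=1 payload=0x56=86: acc |= 86<<7 -> acc=11023 shift=14
  byte[4]=0x3B cont=0 payload=0x3B=59: acc |= 59<<14 -> acc=977679 shift=21 [end]
Varint 2: bytes[2:5] = 8F D6 3B -> value 977679 (3 byte(s))
  byte[5]=0x50 cont=0 payload=0x50=80: acc |= 80<<0 -> acc=80 shift=7 [end]
Varint 3: bytes[5:6] = 50 -> value 80 (1 byte(s))
  byte[6]=0xDC cont=1 payload=0x5C=92: acc |= 92<<0 -> acc=92 shift=7
  byte[7]=0xBC cont=1 payload=0x3C=60: acc |= 60<<7 -> acc=7772 shift=14
  byte[8]=0x82 cont=1 payload=0x02=2: acc |= 2<<14 -> acc=40540 shift=21
  byte[9]=0x66 cont=0 payload=0x66=102: acc |= 102<<21 -> acc=213950044 shift=28 [end]
Varint 4: bytes[6:10] = DC BC 82 66 -> value 213950044 (4 byte(s))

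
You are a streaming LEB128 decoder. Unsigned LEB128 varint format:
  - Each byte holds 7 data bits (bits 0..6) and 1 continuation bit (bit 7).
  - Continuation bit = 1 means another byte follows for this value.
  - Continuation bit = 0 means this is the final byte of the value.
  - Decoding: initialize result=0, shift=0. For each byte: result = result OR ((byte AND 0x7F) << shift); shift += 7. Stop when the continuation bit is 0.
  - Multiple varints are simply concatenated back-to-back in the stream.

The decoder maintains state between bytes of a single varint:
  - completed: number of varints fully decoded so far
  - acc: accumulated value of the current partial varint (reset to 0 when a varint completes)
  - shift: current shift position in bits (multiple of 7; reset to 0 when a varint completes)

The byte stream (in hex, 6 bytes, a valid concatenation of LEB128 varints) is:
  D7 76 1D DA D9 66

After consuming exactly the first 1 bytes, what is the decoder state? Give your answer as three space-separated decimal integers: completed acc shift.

Answer: 0 87 7

Derivation:
byte[0]=0xD7 cont=1 payload=0x57: acc |= 87<<0 -> completed=0 acc=87 shift=7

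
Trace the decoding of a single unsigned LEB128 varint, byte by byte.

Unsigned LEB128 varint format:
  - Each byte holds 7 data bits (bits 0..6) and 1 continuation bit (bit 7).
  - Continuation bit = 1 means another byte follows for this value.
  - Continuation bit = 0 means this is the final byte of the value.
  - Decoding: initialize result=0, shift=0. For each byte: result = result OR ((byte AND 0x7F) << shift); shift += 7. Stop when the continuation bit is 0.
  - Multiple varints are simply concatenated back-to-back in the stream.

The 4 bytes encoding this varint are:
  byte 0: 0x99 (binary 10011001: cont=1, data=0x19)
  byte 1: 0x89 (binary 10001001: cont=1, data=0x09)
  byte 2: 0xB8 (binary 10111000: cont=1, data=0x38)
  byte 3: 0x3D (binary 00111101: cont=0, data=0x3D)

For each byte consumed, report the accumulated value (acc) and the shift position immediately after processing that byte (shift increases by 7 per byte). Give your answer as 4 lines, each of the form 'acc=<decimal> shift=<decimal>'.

Answer: acc=25 shift=7
acc=1177 shift=14
acc=918681 shift=21
acc=128844953 shift=28

Derivation:
byte 0=0x99: payload=0x19=25, contrib = 25<<0 = 25; acc -> 25, shift -> 7
byte 1=0x89: payload=0x09=9, contrib = 9<<7 = 1152; acc -> 1177, shift -> 14
byte 2=0xB8: payload=0x38=56, contrib = 56<<14 = 917504; acc -> 918681, shift -> 21
byte 3=0x3D: payload=0x3D=61, contrib = 61<<21 = 127926272; acc -> 128844953, shift -> 28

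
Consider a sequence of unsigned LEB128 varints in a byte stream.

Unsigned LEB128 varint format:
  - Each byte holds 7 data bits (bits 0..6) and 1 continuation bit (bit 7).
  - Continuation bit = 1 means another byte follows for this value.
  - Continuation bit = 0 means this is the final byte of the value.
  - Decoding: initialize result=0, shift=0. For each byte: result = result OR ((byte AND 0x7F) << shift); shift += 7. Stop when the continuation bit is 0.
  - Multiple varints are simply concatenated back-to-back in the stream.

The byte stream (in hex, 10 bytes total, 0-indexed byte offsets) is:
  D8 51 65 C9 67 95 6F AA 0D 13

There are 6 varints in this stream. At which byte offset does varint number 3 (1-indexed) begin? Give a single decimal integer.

Answer: 3

Derivation:
  byte[0]=0xD8 cont=1 payload=0x58=88: acc |= 88<<0 -> acc=88 shift=7
  byte[1]=0x51 cont=0 payload=0x51=81: acc |= 81<<7 -> acc=10456 shift=14 [end]
Varint 1: bytes[0:2] = D8 51 -> value 10456 (2 byte(s))
  byte[2]=0x65 cont=0 payload=0x65=101: acc |= 101<<0 -> acc=101 shift=7 [end]
Varint 2: bytes[2:3] = 65 -> value 101 (1 byte(s))
  byte[3]=0xC9 cont=1 payload=0x49=73: acc |= 73<<0 -> acc=73 shift=7
  byte[4]=0x67 cont=0 payload=0x67=103: acc |= 103<<7 -> acc=13257 shift=14 [end]
Varint 3: bytes[3:5] = C9 67 -> value 13257 (2 byte(s))
  byte[5]=0x95 cont=1 payload=0x15=21: acc |= 21<<0 -> acc=21 shift=7
  byte[6]=0x6F cont=0 payload=0x6F=111: acc |= 111<<7 -> acc=14229 shift=14 [end]
Varint 4: bytes[5:7] = 95 6F -> value 14229 (2 byte(s))
  byte[7]=0xAA cont=1 payload=0x2A=42: acc |= 42<<0 -> acc=42 shift=7
  byte[8]=0x0D cont=0 payload=0x0D=13: acc |= 13<<7 -> acc=1706 shift=14 [end]
Varint 5: bytes[7:9] = AA 0D -> value 1706 (2 byte(s))
  byte[9]=0x13 cont=0 payload=0x13=19: acc |= 19<<0 -> acc=19 shift=7 [end]
Varint 6: bytes[9:10] = 13 -> value 19 (1 byte(s))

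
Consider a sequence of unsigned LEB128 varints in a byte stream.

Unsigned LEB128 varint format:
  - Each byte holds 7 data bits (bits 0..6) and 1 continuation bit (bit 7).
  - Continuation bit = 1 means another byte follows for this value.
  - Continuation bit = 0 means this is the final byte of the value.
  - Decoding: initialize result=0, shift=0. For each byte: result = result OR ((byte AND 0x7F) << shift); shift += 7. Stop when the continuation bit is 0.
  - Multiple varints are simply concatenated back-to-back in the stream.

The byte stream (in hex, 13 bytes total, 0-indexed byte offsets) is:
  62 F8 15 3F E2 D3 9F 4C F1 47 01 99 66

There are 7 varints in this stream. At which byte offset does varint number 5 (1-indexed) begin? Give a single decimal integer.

  byte[0]=0x62 cont=0 payload=0x62=98: acc |= 98<<0 -> acc=98 shift=7 [end]
Varint 1: bytes[0:1] = 62 -> value 98 (1 byte(s))
  byte[1]=0xF8 cont=1 payload=0x78=120: acc |= 120<<0 -> acc=120 shift=7
  byte[2]=0x15 cont=0 payload=0x15=21: acc |= 21<<7 -> acc=2808 shift=14 [end]
Varint 2: bytes[1:3] = F8 15 -> value 2808 (2 byte(s))
  byte[3]=0x3F cont=0 payload=0x3F=63: acc |= 63<<0 -> acc=63 shift=7 [end]
Varint 3: bytes[3:4] = 3F -> value 63 (1 byte(s))
  byte[4]=0xE2 cont=1 payload=0x62=98: acc |= 98<<0 -> acc=98 shift=7
  byte[5]=0xD3 cont=1 payload=0x53=83: acc |= 83<<7 -> acc=10722 shift=14
  byte[6]=0x9F cont=1 payload=0x1F=31: acc |= 31<<14 -> acc=518626 shift=21
  byte[7]=0x4C cont=0 payload=0x4C=76: acc |= 76<<21 -> acc=159902178 shift=28 [end]
Varint 4: bytes[4:8] = E2 D3 9F 4C -> value 159902178 (4 byte(s))
  byte[8]=0xF1 cont=1 payload=0x71=113: acc |= 113<<0 -> acc=113 shift=7
  byte[9]=0x47 cont=0 payload=0x47=71: acc |= 71<<7 -> acc=9201 shift=14 [end]
Varint 5: bytes[8:10] = F1 47 -> value 9201 (2 byte(s))
  byte[10]=0x01 cont=0 payload=0x01=1: acc |= 1<<0 -> acc=1 shift=7 [end]
Varint 6: bytes[10:11] = 01 -> value 1 (1 byte(s))
  byte[11]=0x99 cont=1 payload=0x19=25: acc |= 25<<0 -> acc=25 shift=7
  byte[12]=0x66 cont=0 payload=0x66=102: acc |= 102<<7 -> acc=13081 shift=14 [end]
Varint 7: bytes[11:13] = 99 66 -> value 13081 (2 byte(s))

Answer: 8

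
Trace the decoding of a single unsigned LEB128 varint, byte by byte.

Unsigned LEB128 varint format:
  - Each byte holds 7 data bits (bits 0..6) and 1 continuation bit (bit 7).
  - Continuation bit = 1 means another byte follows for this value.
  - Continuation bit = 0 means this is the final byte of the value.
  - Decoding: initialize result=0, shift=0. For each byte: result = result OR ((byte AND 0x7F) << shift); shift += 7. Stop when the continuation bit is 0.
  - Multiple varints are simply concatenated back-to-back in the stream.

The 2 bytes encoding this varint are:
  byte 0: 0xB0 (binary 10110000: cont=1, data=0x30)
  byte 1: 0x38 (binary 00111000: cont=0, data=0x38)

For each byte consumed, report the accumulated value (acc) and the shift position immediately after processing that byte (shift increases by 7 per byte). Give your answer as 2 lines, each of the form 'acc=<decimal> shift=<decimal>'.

Answer: acc=48 shift=7
acc=7216 shift=14

Derivation:
byte 0=0xB0: payload=0x30=48, contrib = 48<<0 = 48; acc -> 48, shift -> 7
byte 1=0x38: payload=0x38=56, contrib = 56<<7 = 7168; acc -> 7216, shift -> 14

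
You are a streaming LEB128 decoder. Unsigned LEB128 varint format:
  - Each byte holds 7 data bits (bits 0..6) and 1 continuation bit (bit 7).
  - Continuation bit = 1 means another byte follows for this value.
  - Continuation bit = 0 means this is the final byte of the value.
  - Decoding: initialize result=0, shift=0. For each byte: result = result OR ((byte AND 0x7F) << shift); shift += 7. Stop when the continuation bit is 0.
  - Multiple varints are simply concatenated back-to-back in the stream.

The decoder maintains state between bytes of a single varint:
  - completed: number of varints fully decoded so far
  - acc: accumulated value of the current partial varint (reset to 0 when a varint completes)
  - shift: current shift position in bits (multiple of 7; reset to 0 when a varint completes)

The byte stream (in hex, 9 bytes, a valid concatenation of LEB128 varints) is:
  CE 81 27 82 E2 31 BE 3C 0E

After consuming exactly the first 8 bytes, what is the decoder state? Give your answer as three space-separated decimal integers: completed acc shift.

Answer: 3 0 0

Derivation:
byte[0]=0xCE cont=1 payload=0x4E: acc |= 78<<0 -> completed=0 acc=78 shift=7
byte[1]=0x81 cont=1 payload=0x01: acc |= 1<<7 -> completed=0 acc=206 shift=14
byte[2]=0x27 cont=0 payload=0x27: varint #1 complete (value=639182); reset -> completed=1 acc=0 shift=0
byte[3]=0x82 cont=1 payload=0x02: acc |= 2<<0 -> completed=1 acc=2 shift=7
byte[4]=0xE2 cont=1 payload=0x62: acc |= 98<<7 -> completed=1 acc=12546 shift=14
byte[5]=0x31 cont=0 payload=0x31: varint #2 complete (value=815362); reset -> completed=2 acc=0 shift=0
byte[6]=0xBE cont=1 payload=0x3E: acc |= 62<<0 -> completed=2 acc=62 shift=7
byte[7]=0x3C cont=0 payload=0x3C: varint #3 complete (value=7742); reset -> completed=3 acc=0 shift=0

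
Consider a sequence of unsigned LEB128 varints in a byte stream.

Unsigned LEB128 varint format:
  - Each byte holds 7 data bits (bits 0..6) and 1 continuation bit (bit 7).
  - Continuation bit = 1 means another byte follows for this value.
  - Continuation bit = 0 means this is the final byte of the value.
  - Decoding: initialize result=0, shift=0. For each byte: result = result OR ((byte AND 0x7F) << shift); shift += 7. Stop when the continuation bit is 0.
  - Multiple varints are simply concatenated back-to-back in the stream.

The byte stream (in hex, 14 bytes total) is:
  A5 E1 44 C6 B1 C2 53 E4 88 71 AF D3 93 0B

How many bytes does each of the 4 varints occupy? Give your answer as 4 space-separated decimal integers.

Answer: 3 4 3 4

Derivation:
  byte[0]=0xA5 cont=1 payload=0x25=37: acc |= 37<<0 -> acc=37 shift=7
  byte[1]=0xE1 cont=1 payload=0x61=97: acc |= 97<<7 -> acc=12453 shift=14
  byte[2]=0x44 cont=0 payload=0x44=68: acc |= 68<<14 -> acc=1126565 shift=21 [end]
Varint 1: bytes[0:3] = A5 E1 44 -> value 1126565 (3 byte(s))
  byte[3]=0xC6 cont=1 payload=0x46=70: acc |= 70<<0 -> acc=70 shift=7
  byte[4]=0xB1 cont=1 payload=0x31=49: acc |= 49<<7 -> acc=6342 shift=14
  byte[5]=0xC2 cont=1 payload=0x42=66: acc |= 66<<14 -> acc=1087686 shift=21
  byte[6]=0x53 cont=0 payload=0x53=83: acc |= 83<<21 -> acc=175151302 shift=28 [end]
Varint 2: bytes[3:7] = C6 B1 C2 53 -> value 175151302 (4 byte(s))
  byte[7]=0xE4 cont=1 payload=0x64=100: acc |= 100<<0 -> acc=100 shift=7
  byte[8]=0x88 cont=1 payload=0x08=8: acc |= 8<<7 -> acc=1124 shift=14
  byte[9]=0x71 cont=0 payload=0x71=113: acc |= 113<<14 -> acc=1852516 shift=21 [end]
Varint 3: bytes[7:10] = E4 88 71 -> value 1852516 (3 byte(s))
  byte[10]=0xAF cont=1 payload=0x2F=47: acc |= 47<<0 -> acc=47 shift=7
  byte[11]=0xD3 cont=1 payload=0x53=83: acc |= 83<<7 -> acc=10671 shift=14
  byte[12]=0x93 cont=1 payload=0x13=19: acc |= 19<<14 -> acc=321967 shift=21
  byte[13]=0x0B cont=0 payload=0x0B=11: acc |= 11<<21 -> acc=23390639 shift=28 [end]
Varint 4: bytes[10:14] = AF D3 93 0B -> value 23390639 (4 byte(s))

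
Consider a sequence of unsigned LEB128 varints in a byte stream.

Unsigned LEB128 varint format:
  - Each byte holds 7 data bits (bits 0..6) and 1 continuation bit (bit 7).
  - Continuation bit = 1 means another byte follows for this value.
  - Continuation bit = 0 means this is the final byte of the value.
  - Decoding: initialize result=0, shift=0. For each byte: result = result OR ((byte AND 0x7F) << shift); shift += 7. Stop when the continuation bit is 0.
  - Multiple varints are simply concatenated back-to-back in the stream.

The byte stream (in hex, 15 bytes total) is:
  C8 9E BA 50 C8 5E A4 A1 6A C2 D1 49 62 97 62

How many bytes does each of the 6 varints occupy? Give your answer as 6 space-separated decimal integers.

  byte[0]=0xC8 cont=1 payload=0x48=72: acc |= 72<<0 -> acc=72 shift=7
  byte[1]=0x9E cont=1 payload=0x1E=30: acc |= 30<<7 -> acc=3912 shift=14
  byte[2]=0xBA cont=1 payload=0x3A=58: acc |= 58<<14 -> acc=954184 shift=21
  byte[3]=0x50 cont=0 payload=0x50=80: acc |= 80<<21 -> acc=168726344 shift=28 [end]
Varint 1: bytes[0:4] = C8 9E BA 50 -> value 168726344 (4 byte(s))
  byte[4]=0xC8 cont=1 payload=0x48=72: acc |= 72<<0 -> acc=72 shift=7
  byte[5]=0x5E cont=0 payload=0x5E=94: acc |= 94<<7 -> acc=12104 shift=14 [end]
Varint 2: bytes[4:6] = C8 5E -> value 12104 (2 byte(s))
  byte[6]=0xA4 cont=1 payload=0x24=36: acc |= 36<<0 -> acc=36 shift=7
  byte[7]=0xA1 cont=1 payload=0x21=33: acc |= 33<<7 -> acc=4260 shift=14
  byte[8]=0x6A cont=0 payload=0x6A=106: acc |= 106<<14 -> acc=1740964 shift=21 [end]
Varint 3: bytes[6:9] = A4 A1 6A -> value 1740964 (3 byte(s))
  byte[9]=0xC2 cont=1 payload=0x42=66: acc |= 66<<0 -> acc=66 shift=7
  byte[10]=0xD1 cont=1 payload=0x51=81: acc |= 81<<7 -> acc=10434 shift=14
  byte[11]=0x49 cont=0 payload=0x49=73: acc |= 73<<14 -> acc=1206466 shift=21 [end]
Varint 4: bytes[9:12] = C2 D1 49 -> value 1206466 (3 byte(s))
  byte[12]=0x62 cont=0 payload=0x62=98: acc |= 98<<0 -> acc=98 shift=7 [end]
Varint 5: bytes[12:13] = 62 -> value 98 (1 byte(s))
  byte[13]=0x97 cont=1 payload=0x17=23: acc |= 23<<0 -> acc=23 shift=7
  byte[14]=0x62 cont=0 payload=0x62=98: acc |= 98<<7 -> acc=12567 shift=14 [end]
Varint 6: bytes[13:15] = 97 62 -> value 12567 (2 byte(s))

Answer: 4 2 3 3 1 2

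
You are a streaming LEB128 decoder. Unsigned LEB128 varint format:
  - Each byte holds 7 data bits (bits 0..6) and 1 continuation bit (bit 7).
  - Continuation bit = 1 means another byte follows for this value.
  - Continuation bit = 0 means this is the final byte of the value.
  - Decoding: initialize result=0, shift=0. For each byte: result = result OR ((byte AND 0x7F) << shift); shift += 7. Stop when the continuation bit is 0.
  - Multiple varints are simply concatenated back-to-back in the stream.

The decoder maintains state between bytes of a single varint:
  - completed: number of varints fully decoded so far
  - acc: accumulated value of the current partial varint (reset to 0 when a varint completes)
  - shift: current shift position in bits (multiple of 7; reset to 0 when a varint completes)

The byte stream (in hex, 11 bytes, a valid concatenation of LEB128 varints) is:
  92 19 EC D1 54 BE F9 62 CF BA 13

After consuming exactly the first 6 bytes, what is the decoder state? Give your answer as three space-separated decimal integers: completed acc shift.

byte[0]=0x92 cont=1 payload=0x12: acc |= 18<<0 -> completed=0 acc=18 shift=7
byte[1]=0x19 cont=0 payload=0x19: varint #1 complete (value=3218); reset -> completed=1 acc=0 shift=0
byte[2]=0xEC cont=1 payload=0x6C: acc |= 108<<0 -> completed=1 acc=108 shift=7
byte[3]=0xD1 cont=1 payload=0x51: acc |= 81<<7 -> completed=1 acc=10476 shift=14
byte[4]=0x54 cont=0 payload=0x54: varint #2 complete (value=1386732); reset -> completed=2 acc=0 shift=0
byte[5]=0xBE cont=1 payload=0x3E: acc |= 62<<0 -> completed=2 acc=62 shift=7

Answer: 2 62 7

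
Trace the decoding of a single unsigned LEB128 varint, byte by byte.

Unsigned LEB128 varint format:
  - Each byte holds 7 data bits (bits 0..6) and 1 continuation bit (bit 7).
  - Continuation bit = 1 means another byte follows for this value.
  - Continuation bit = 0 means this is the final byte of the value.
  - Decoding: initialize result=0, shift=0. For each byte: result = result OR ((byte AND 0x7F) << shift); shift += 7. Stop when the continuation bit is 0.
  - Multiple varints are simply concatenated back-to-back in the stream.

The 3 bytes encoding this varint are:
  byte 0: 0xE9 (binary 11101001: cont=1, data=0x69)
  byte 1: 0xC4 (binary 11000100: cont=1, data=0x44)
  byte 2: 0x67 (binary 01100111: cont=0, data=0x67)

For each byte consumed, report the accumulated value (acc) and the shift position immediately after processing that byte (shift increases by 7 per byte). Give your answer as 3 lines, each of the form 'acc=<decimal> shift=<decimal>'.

Answer: acc=105 shift=7
acc=8809 shift=14
acc=1696361 shift=21

Derivation:
byte 0=0xE9: payload=0x69=105, contrib = 105<<0 = 105; acc -> 105, shift -> 7
byte 1=0xC4: payload=0x44=68, contrib = 68<<7 = 8704; acc -> 8809, shift -> 14
byte 2=0x67: payload=0x67=103, contrib = 103<<14 = 1687552; acc -> 1696361, shift -> 21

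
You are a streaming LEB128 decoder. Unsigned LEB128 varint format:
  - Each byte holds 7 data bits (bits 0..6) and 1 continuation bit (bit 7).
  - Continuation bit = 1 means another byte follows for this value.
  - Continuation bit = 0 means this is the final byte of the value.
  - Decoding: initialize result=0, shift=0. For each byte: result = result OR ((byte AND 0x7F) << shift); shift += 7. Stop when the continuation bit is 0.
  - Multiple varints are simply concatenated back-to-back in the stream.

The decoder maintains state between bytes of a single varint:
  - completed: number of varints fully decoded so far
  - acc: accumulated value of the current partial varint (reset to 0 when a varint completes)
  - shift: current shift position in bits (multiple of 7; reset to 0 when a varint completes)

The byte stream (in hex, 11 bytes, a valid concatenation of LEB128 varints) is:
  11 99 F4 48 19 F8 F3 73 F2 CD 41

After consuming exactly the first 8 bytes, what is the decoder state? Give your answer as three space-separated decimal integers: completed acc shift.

Answer: 4 0 0

Derivation:
byte[0]=0x11 cont=0 payload=0x11: varint #1 complete (value=17); reset -> completed=1 acc=0 shift=0
byte[1]=0x99 cont=1 payload=0x19: acc |= 25<<0 -> completed=1 acc=25 shift=7
byte[2]=0xF4 cont=1 payload=0x74: acc |= 116<<7 -> completed=1 acc=14873 shift=14
byte[3]=0x48 cont=0 payload=0x48: varint #2 complete (value=1194521); reset -> completed=2 acc=0 shift=0
byte[4]=0x19 cont=0 payload=0x19: varint #3 complete (value=25); reset -> completed=3 acc=0 shift=0
byte[5]=0xF8 cont=1 payload=0x78: acc |= 120<<0 -> completed=3 acc=120 shift=7
byte[6]=0xF3 cont=1 payload=0x73: acc |= 115<<7 -> completed=3 acc=14840 shift=14
byte[7]=0x73 cont=0 payload=0x73: varint #4 complete (value=1899000); reset -> completed=4 acc=0 shift=0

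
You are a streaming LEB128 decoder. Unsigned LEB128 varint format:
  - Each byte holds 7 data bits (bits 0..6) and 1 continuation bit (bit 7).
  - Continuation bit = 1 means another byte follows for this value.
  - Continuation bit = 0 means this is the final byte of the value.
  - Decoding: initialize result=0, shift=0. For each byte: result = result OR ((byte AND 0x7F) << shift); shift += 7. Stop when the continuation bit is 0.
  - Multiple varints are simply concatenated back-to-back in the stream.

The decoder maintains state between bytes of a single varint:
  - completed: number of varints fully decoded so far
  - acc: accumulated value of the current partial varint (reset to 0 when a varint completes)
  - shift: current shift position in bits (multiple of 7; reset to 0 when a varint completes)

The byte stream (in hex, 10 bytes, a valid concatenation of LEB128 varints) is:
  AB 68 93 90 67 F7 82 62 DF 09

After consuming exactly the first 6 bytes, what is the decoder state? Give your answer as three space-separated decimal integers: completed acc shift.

Answer: 2 119 7

Derivation:
byte[0]=0xAB cont=1 payload=0x2B: acc |= 43<<0 -> completed=0 acc=43 shift=7
byte[1]=0x68 cont=0 payload=0x68: varint #1 complete (value=13355); reset -> completed=1 acc=0 shift=0
byte[2]=0x93 cont=1 payload=0x13: acc |= 19<<0 -> completed=1 acc=19 shift=7
byte[3]=0x90 cont=1 payload=0x10: acc |= 16<<7 -> completed=1 acc=2067 shift=14
byte[4]=0x67 cont=0 payload=0x67: varint #2 complete (value=1689619); reset -> completed=2 acc=0 shift=0
byte[5]=0xF7 cont=1 payload=0x77: acc |= 119<<0 -> completed=2 acc=119 shift=7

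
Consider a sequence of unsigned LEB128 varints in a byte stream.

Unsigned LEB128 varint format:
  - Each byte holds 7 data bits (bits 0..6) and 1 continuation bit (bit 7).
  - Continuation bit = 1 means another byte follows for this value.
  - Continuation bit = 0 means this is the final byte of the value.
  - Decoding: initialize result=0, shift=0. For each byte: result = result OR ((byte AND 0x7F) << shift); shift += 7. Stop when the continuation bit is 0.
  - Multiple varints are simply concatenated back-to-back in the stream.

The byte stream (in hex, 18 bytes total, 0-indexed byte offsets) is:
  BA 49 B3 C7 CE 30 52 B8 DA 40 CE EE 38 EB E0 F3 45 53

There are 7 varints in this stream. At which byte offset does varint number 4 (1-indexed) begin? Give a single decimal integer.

Answer: 7

Derivation:
  byte[0]=0xBA cont=1 payload=0x3A=58: acc |= 58<<0 -> acc=58 shift=7
  byte[1]=0x49 cont=0 payload=0x49=73: acc |= 73<<7 -> acc=9402 shift=14 [end]
Varint 1: bytes[0:2] = BA 49 -> value 9402 (2 byte(s))
  byte[2]=0xB3 cont=1 payload=0x33=51: acc |= 51<<0 -> acc=51 shift=7
  byte[3]=0xC7 cont=1 payload=0x47=71: acc |= 71<<7 -> acc=9139 shift=14
  byte[4]=0xCE cont=1 payload=0x4E=78: acc |= 78<<14 -> acc=1287091 shift=21
  byte[5]=0x30 cont=0 payload=0x30=48: acc |= 48<<21 -> acc=101950387 shift=28 [end]
Varint 2: bytes[2:6] = B3 C7 CE 30 -> value 101950387 (4 byte(s))
  byte[6]=0x52 cont=0 payload=0x52=82: acc |= 82<<0 -> acc=82 shift=7 [end]
Varint 3: bytes[6:7] = 52 -> value 82 (1 byte(s))
  byte[7]=0xB8 cont=1 payload=0x38=56: acc |= 56<<0 -> acc=56 shift=7
  byte[8]=0xDA cont=1 payload=0x5A=90: acc |= 90<<7 -> acc=11576 shift=14
  byte[9]=0x40 cont=0 payload=0x40=64: acc |= 64<<14 -> acc=1060152 shift=21 [end]
Varint 4: bytes[7:10] = B8 DA 40 -> value 1060152 (3 byte(s))
  byte[10]=0xCE cont=1 payload=0x4E=78: acc |= 78<<0 -> acc=78 shift=7
  byte[11]=0xEE cont=1 payload=0x6E=110: acc |= 110<<7 -> acc=14158 shift=14
  byte[12]=0x38 cont=0 payload=0x38=56: acc |= 56<<14 -> acc=931662 shift=21 [end]
Varint 5: bytes[10:13] = CE EE 38 -> value 931662 (3 byte(s))
  byte[13]=0xEB cont=1 payload=0x6B=107: acc |= 107<<0 -> acc=107 shift=7
  byte[14]=0xE0 cont=1 payload=0x60=96: acc |= 96<<7 -> acc=12395 shift=14
  byte[15]=0xF3 cont=1 payload=0x73=115: acc |= 115<<14 -> acc=1896555 shift=21
  byte[16]=0x45 cont=0 payload=0x45=69: acc |= 69<<21 -> acc=146600043 shift=28 [end]
Varint 6: bytes[13:17] = EB E0 F3 45 -> value 146600043 (4 byte(s))
  byte[17]=0x53 cont=0 payload=0x53=83: acc |= 83<<0 -> acc=83 shift=7 [end]
Varint 7: bytes[17:18] = 53 -> value 83 (1 byte(s))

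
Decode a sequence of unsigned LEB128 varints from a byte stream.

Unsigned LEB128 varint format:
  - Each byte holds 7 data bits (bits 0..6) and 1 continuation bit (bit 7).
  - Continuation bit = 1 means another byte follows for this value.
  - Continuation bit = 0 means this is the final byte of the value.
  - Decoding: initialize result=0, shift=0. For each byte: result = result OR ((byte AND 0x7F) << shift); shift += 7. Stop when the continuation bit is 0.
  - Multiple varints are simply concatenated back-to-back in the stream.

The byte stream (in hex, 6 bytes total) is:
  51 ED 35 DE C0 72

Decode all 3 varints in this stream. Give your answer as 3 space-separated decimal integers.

  byte[0]=0x51 cont=0 payload=0x51=81: acc |= 81<<0 -> acc=81 shift=7 [end]
Varint 1: bytes[0:1] = 51 -> value 81 (1 byte(s))
  byte[1]=0xED cont=1 payload=0x6D=109: acc |= 109<<0 -> acc=109 shift=7
  byte[2]=0x35 cont=0 payload=0x35=53: acc |= 53<<7 -> acc=6893 shift=14 [end]
Varint 2: bytes[1:3] = ED 35 -> value 6893 (2 byte(s))
  byte[3]=0xDE cont=1 payload=0x5E=94: acc |= 94<<0 -> acc=94 shift=7
  byte[4]=0xC0 cont=1 payload=0x40=64: acc |= 64<<7 -> acc=8286 shift=14
  byte[5]=0x72 cont=0 payload=0x72=114: acc |= 114<<14 -> acc=1876062 shift=21 [end]
Varint 3: bytes[3:6] = DE C0 72 -> value 1876062 (3 byte(s))

Answer: 81 6893 1876062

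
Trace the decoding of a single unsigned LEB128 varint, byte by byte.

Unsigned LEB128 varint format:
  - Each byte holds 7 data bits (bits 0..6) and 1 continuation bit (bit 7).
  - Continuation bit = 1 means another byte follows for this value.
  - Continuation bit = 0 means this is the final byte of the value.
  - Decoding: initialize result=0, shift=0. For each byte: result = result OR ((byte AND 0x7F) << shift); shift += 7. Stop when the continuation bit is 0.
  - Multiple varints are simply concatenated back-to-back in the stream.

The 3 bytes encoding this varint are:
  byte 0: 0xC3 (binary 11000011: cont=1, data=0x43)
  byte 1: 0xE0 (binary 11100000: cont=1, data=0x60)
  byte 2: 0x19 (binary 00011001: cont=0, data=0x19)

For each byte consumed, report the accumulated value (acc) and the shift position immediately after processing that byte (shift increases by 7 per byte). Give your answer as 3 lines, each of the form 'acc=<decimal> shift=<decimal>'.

Answer: acc=67 shift=7
acc=12355 shift=14
acc=421955 shift=21

Derivation:
byte 0=0xC3: payload=0x43=67, contrib = 67<<0 = 67; acc -> 67, shift -> 7
byte 1=0xE0: payload=0x60=96, contrib = 96<<7 = 12288; acc -> 12355, shift -> 14
byte 2=0x19: payload=0x19=25, contrib = 25<<14 = 409600; acc -> 421955, shift -> 21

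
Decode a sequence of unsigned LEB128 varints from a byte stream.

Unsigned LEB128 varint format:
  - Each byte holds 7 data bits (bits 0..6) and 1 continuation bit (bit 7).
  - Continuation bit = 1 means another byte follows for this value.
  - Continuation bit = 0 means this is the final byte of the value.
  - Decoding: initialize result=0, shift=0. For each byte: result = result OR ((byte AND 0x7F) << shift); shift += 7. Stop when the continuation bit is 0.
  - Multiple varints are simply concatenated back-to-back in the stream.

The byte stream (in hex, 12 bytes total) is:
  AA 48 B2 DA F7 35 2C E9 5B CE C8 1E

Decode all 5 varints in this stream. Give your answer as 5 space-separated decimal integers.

Answer: 9258 113110322 44 11753 500814

Derivation:
  byte[0]=0xAA cont=1 payload=0x2A=42: acc |= 42<<0 -> acc=42 shift=7
  byte[1]=0x48 cont=0 payload=0x48=72: acc |= 72<<7 -> acc=9258 shift=14 [end]
Varint 1: bytes[0:2] = AA 48 -> value 9258 (2 byte(s))
  byte[2]=0xB2 cont=1 payload=0x32=50: acc |= 50<<0 -> acc=50 shift=7
  byte[3]=0xDA cont=1 payload=0x5A=90: acc |= 90<<7 -> acc=11570 shift=14
  byte[4]=0xF7 cont=1 payload=0x77=119: acc |= 119<<14 -> acc=1961266 shift=21
  byte[5]=0x35 cont=0 payload=0x35=53: acc |= 53<<21 -> acc=113110322 shift=28 [end]
Varint 2: bytes[2:6] = B2 DA F7 35 -> value 113110322 (4 byte(s))
  byte[6]=0x2C cont=0 payload=0x2C=44: acc |= 44<<0 -> acc=44 shift=7 [end]
Varint 3: bytes[6:7] = 2C -> value 44 (1 byte(s))
  byte[7]=0xE9 cont=1 payload=0x69=105: acc |= 105<<0 -> acc=105 shift=7
  byte[8]=0x5B cont=0 payload=0x5B=91: acc |= 91<<7 -> acc=11753 shift=14 [end]
Varint 4: bytes[7:9] = E9 5B -> value 11753 (2 byte(s))
  byte[9]=0xCE cont=1 payload=0x4E=78: acc |= 78<<0 -> acc=78 shift=7
  byte[10]=0xC8 cont=1 payload=0x48=72: acc |= 72<<7 -> acc=9294 shift=14
  byte[11]=0x1E cont=0 payload=0x1E=30: acc |= 30<<14 -> acc=500814 shift=21 [end]
Varint 5: bytes[9:12] = CE C8 1E -> value 500814 (3 byte(s))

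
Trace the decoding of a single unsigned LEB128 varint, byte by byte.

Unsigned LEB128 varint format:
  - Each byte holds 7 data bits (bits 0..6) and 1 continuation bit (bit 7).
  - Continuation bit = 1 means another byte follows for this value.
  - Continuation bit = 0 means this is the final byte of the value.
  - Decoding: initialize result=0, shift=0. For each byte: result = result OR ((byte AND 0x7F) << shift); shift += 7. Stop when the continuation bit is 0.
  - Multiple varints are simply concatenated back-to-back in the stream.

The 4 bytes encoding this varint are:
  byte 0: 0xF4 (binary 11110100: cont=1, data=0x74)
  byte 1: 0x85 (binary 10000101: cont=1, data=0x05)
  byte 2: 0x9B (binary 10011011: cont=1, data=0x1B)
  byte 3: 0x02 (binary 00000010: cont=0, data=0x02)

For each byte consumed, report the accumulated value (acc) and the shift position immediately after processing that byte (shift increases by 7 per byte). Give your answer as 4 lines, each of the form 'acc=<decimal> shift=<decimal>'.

byte 0=0xF4: payload=0x74=116, contrib = 116<<0 = 116; acc -> 116, shift -> 7
byte 1=0x85: payload=0x05=5, contrib = 5<<7 = 640; acc -> 756, shift -> 14
byte 2=0x9B: payload=0x1B=27, contrib = 27<<14 = 442368; acc -> 443124, shift -> 21
byte 3=0x02: payload=0x02=2, contrib = 2<<21 = 4194304; acc -> 4637428, shift -> 28

Answer: acc=116 shift=7
acc=756 shift=14
acc=443124 shift=21
acc=4637428 shift=28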